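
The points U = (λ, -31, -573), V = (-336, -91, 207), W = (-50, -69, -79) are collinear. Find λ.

Direction VW = (286, 22, -286). From the y-coordinate of U, the parameter along the line is τ = (-31 − (-91))/22 = 30/11.
Then λ = (-336) + 30/11·(286) = 444.

444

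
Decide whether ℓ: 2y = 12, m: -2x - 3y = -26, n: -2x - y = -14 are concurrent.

Yes

Lines aᵢx + bᵢy = cᵢ with pairwise distinct directions are concurrent exactly when det[aᵢ bᵢ cᵢ] = 0.
Here the determinant is 0.
It vanishes, so the lines are concurrent at (4, 6).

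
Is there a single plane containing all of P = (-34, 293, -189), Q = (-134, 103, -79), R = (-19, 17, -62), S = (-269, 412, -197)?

A normal to the plane through P, Q, R is n = PQ × PR = (6230, 14350, 30450).
The plane has equation n·X = -1762320. For S: n·S = -1762320.
Equal, so S lies in the plane and all four are coplanar.

Yes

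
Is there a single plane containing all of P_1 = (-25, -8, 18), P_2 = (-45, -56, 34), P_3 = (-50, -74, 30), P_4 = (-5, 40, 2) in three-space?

A normal to the plane through P_1, P_2, P_3 is n = P_1P_2 × P_1P_3 = (480, -160, 120).
The plane has equation n·P = -8560. For P_4: n·P_4 = -8560.
Equal, so P_4 lies in the plane and all four are coplanar.

Yes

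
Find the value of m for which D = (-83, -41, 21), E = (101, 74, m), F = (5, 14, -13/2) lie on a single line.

-73/2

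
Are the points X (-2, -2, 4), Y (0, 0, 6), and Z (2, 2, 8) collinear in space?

XY = (2, 2, 2), XZ = (4, 4, 4).
Each component of XZ is 2 times the corresponding component of XY, so XZ = 2·XY and the points are collinear.

Yes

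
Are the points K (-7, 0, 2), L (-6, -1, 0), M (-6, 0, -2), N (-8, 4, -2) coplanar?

Yes

The four points are coplanar iff the 3×3 determinant with rows KL, KM, KN is zero.
Rows: (1, -1, -2), (1, 0, -4), (-1, 4, -4).
Expanding along the first row: (1)(16) − (-1)(-8) + (-2)(4) = 0.
Zero determinant ⇒ coplanar.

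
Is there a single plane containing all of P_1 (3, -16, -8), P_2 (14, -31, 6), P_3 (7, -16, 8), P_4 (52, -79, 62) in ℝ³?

The four points are coplanar iff the 3×3 determinant with rows P_1P_2, P_1P_3, P_1P_4 is zero.
Rows: (11, -15, 14), (4, 0, 16), (49, -63, 70).
Expanding along the first row: (11)(1008) − (-15)(-504) + (14)(-252) = 0.
Zero determinant ⇒ coplanar.

Yes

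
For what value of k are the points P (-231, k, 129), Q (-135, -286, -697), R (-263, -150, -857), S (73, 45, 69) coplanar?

848

Coplanarity ⇔ det[PQ; PR; PS] = 0.
Expanding, this is linear in k: (-64768)k + (54923264) = 0.
So k = 848.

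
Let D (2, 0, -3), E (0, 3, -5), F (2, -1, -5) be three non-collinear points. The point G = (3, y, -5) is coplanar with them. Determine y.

The plane through D, E, F has equation −8x − 4y + 2z = -22.
Substituting G: (-4)y + (-34) = -22, so y = -3.

-3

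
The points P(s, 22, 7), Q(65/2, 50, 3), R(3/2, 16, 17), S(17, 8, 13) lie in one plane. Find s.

61/2

The points are coplanar iff PQ · (PR × PS) = 0.
Expanding, this is linear in s: (-248)s + (7564) = 0.
So s = 61/2.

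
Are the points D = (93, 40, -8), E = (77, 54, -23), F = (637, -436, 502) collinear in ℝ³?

Yes

DE = (-16, 14, -15), DF = (544, -476, 510).
Each component of DF is -34 times the corresponding component of DE, so DF = -34·DE and the points are collinear.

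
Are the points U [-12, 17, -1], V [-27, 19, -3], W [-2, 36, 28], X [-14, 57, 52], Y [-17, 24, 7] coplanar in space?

The plane through U, V, W has normal n = UV × UW = (96, 415, -305) and equation n·P = 6208.
Checking the remaining points: n·X = 6451, n·Y = 6193.
Since n·X = 6451 ≠ 6208, X is off the plane and the points are not all coplanar.

No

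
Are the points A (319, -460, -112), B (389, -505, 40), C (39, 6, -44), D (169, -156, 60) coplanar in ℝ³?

The four points are coplanar iff the 3×3 determinant with rows AB, AC, AD is zero.
Rows: (70, -45, 152), (-280, 466, 68), (-150, 304, 172).
Expanding along the first row: (70)(59480) − (-45)(-37960) + (152)(-15220) = 141960.
Nonzero ⇒ not coplanar.

No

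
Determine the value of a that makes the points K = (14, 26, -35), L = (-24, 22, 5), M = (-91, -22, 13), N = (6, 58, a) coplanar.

29

The points are coplanar iff KL · (KM × KN) = 0.
Expanding, this is linear in a: (1404)a + (-40716) = 0.
So a = 29.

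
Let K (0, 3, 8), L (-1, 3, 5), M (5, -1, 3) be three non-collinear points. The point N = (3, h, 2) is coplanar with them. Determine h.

0

Coplanarity requires KL · (KM × KN) = 0.
KL = (-1, 0, -3), KM = (5, -4, -5); the triple product is linear in h with coefficient -20 and constant term 0.
Setting it to zero: h = 0.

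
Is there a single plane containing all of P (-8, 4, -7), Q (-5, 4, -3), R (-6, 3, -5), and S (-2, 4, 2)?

With P as base: PQ = (3, 0, 4), PR = (2, -1, 2), PS = (6, 0, 9).
PR × PS = (-9, -6, 6).
PQ · (PR × PS) = -3.
Since -3 ≠ 0, the four points are not coplanar.

No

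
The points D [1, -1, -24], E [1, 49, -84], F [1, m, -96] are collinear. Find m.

59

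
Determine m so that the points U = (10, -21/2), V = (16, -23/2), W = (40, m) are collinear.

-31/2

The three points are collinear iff det[UV; UW] = 0.
This determinant is linear in m: (6)m + (93) = 0, so m = -31/2.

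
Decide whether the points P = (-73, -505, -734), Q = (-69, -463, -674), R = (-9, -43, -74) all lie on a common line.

PQ = (4, 42, 60), PR = (64, 462, 660).
PQ × PR = (0, 1200, -840).
The cross product is nonzero, so the points do not lie on one line.

No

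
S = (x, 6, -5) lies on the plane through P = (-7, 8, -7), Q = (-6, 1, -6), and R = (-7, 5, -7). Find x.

Coplanarity requires PQ · (PR × PS) = 0.
PQ = (1, -7, 1), PR = (0, -3, 0); the triple product is linear in x with coefficient 3 and constant term 15.
Setting it to zero: x = -5.

-5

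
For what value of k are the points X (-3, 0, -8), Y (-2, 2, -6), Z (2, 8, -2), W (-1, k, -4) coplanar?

Coplanarity ⇔ det[XY; XZ; XW] = 0.
Expanding, this is linear in k: (4)k + (-16) = 0.
So k = 4.

4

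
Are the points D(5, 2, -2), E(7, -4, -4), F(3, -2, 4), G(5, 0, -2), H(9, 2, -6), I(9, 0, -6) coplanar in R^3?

The plane through D, E, F has normal n = DE × DF = (-44, -8, -20) and equation n·P = -196.
Checking the remaining points: n·G = -180, n·H = -292, n·I = -276.
Since n·G = -180 ≠ -196, G is off the plane and the points are not all coplanar.

No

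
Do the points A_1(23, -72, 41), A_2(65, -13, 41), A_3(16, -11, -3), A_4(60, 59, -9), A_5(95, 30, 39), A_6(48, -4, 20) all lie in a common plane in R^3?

The plane through A_1, A_2, A_3 has normal n = A_1A_2 × A_1A_3 = (-2596, 1848, 2975) and equation n·P = -70789.
Checking the remaining points: n·A_4 = -73503, n·A_5 = -75155, n·A_6 = -72500.
Since n·A_4 = -73503 ≠ -70789, A_4 is off the plane and the points are not all coplanar.

No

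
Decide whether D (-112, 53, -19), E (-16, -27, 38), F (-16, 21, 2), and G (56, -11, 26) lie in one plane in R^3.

No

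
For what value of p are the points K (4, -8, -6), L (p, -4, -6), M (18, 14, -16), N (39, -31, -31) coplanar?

4

Normal to plane KMN: n = (-780, 0, -1092); plane equation n·P = 3432.
Requiring n·L = 3432: (-780)p + (6552) = 3432.
So p = 4.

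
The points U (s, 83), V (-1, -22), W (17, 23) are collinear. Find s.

Collinearity: (U − V) must be parallel to (W − V) = (18, 45).
Cross-multiplying the components: (s − (-1))·(45) = (105)·(18).
Solving gives s = 41.

41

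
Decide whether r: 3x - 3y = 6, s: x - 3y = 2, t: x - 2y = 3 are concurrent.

No

The three lines meet at one point iff the augmented coefficient matrix [aᵢ bᵢ cᵢ] has rank < 3, i.e. its determinant vanishes.
Here the determinant is -6.
Nonzero, so no common point exists.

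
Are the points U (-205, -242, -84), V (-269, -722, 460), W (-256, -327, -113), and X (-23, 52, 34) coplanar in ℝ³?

With U as base: UV = (-64, -480, 544), UW = (-51, -85, -29), UX = (182, 294, 118).
UW × UX = (-1504, 740, 476).
UV · (UW × UX) = 0.
The scalar triple product vanishes, so the four points are coplanar.

Yes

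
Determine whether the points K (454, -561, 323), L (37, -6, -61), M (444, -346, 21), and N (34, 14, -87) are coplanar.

Yes

A normal to the plane through K, L, M is n = KL × KM = (-85050, -122094, -84105).
The plane has equation n·P = 2716119. For N: n·N = 2716119.
Equal, so N lies in the plane and all four are coplanar.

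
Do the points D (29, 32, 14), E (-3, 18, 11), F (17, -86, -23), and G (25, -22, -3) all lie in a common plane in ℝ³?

Yes

A normal to the plane through D, E, F is n = DE × DF = (164, -1148, 3608).
The plane has equation n·P = 18532. For G: n·G = 18532.
Equal, so G lies in the plane and all four are coplanar.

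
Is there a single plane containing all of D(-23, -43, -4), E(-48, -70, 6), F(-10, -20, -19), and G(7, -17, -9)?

Yes

A normal to the plane through D, E, F is n = DE × DF = (175, -245, -224).
The plane has equation n·P = 7406. For G: n·G = 7406.
Equal, so G lies in the plane and all four are coplanar.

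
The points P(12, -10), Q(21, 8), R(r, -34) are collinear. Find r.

0

Collinearity: (R − P) must be parallel to (Q − P) = (9, 18).
Cross-multiplying the components: (r − 12)·(18) = (-24)·(9).
Solving gives r = 0.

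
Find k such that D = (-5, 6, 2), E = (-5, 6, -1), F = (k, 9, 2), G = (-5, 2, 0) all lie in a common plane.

-5

Normal to plane DEG: n = (-12, 0, 0); plane equation n·P = 60.
Requiring n·F = 60: (-12)k + (0) = 60.
So k = -5.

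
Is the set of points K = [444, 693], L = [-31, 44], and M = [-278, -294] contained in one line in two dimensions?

No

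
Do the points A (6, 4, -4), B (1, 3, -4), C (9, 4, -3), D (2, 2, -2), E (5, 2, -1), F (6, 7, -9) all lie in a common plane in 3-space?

Yes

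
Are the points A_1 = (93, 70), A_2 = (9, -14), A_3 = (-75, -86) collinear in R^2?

No

A_1A_2 = (-84, -84), A_1A_3 = (-168, -156).
If collinear, A_1A_3 would be a scalar multiple of A_1A_2. But (-84)·(-156) ≠ (-84)·(-168) (difference -1008), so they are not parallel; the points are not collinear.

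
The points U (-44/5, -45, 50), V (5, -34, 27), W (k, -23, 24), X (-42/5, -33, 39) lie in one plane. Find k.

Normal to plane UVX: n = (155, 713/5, 806/5); plane equation n·P = 279.
Requiring n·W = 279: (155)k + (589) = 279.
So k = -2.

-2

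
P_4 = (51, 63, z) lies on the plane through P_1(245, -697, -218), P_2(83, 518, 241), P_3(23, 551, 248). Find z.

60

A normal to the plane is n = P_1P_2 × P_1P_3 = (-6642, -26406, 67554).
P_4 lies in the plane iff n · P_1P_4 = 0.
This gives (67554)z + (-4053240) = 0, so z = 60.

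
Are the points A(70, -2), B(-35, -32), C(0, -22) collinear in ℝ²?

AB = (-105, -30), AC = (-70, -20).
Checking proportionality: AC = 2/3·AB, so the vectors are parallel and the points are collinear.

Yes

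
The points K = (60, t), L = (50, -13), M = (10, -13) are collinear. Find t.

-13

Collinearity: (K − L) must be parallel to (M − L) = (-40, 0).
Cross-multiplying the components: (t − (-13))·(-40) = (10)·(0).
Solving gives t = -13.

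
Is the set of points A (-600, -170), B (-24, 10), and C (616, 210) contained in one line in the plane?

AB = (576, 180), AC = (1216, 380).
det[AB; AC] = (576)(380) − (180)(1216) = 0.
The determinant is zero, so the points are collinear.

Yes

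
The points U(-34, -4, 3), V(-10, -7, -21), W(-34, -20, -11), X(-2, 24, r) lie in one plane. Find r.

Normal to plane UVW: n = (-342, 336, -384); plane equation n·P = 9132.
Requiring n·X = 9132: (-384)r + (8748) = 9132.
So r = -1.

-1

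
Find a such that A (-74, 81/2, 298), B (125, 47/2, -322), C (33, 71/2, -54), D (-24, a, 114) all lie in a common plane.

The points are coplanar iff AB · (AC × AD) = 0.
Expanding, this is linear in a: (3708)a + (-157590) = 0.
So a = 85/2.

85/2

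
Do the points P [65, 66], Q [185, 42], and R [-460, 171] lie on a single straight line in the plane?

Yes

PQ = (120, -24), PR = (-525, 105).
det[PQ; PR] = (120)(105) − (-24)(-525) = 0.
The determinant is zero, so the points are collinear.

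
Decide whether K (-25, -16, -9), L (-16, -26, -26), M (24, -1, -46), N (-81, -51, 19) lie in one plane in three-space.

Yes

A normal to the plane through K, L, M is n = KL × KM = (625, -500, 625).
The plane has equation n·P = -13250. For N: n·N = -13250.
Equal, so N lies in the plane and all four are coplanar.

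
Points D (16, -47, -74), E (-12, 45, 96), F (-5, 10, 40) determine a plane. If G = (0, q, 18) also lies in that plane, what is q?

1

A normal to the plane is n = DE × DF = (798, -378, 336).
G lies in the plane iff n · DG = 0.
This gives (-378)q + (378) = 0, so q = 1.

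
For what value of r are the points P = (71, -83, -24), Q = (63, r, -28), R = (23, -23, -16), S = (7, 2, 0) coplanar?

-75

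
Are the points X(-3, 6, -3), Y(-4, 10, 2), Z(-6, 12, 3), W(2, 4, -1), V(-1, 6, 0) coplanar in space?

The plane through X, Y, Z has normal n = XY × XZ = (-6, -9, 6) and equation n·P = -54.
Checking the remaining points: n·W = -54, n·V = -48.
Since n·V = -48 ≠ -54, V is off the plane and the points are not all coplanar.

No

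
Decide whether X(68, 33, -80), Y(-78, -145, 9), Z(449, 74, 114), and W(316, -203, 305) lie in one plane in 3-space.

No

The four points are coplanar iff the 3×3 determinant with rows XY, XZ, XW is zero.
Rows: (-146, -178, 89), (381, 41, 194), (248, -236, 385).
Expanding along the first row: (-146)(61569) − (-178)(98573) + (89)(-100084) = -350556.
Nonzero ⇒ not coplanar.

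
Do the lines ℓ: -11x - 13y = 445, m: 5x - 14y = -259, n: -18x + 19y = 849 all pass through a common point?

The three lines meet at one point iff the augmented coefficient matrix [aᵢ bᵢ cᵢ] has rank < 3, i.e. its determinant vanishes.
Here the determinant is 1329.
Nonzero, so no common point exists.

No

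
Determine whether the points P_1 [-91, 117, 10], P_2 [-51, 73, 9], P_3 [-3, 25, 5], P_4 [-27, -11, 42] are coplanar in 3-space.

Yes

With P_1 as base: P_1P_2 = (40, -44, -1), P_1P_3 = (88, -92, -5), P_1P_4 = (64, -128, 32).
P_1P_3 × P_1P_4 = (-3584, -3136, -5376).
P_1P_2 · (P_1P_3 × P_1P_4) = 0.
The scalar triple product vanishes, so the four points are coplanar.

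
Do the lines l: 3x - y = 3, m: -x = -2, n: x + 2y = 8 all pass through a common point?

Intersecting l and m: solving the 2×2 system gives (x, y) = (2, 3).
Substitute into n: (1)(2) + (2)(3) = 8.
This equals 8, so (2, 3) lies on all three lines and they are concurrent.

Yes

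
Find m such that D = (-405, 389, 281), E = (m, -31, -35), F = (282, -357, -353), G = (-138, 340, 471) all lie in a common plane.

21

Normal to plane DFG: n = (-172806, -299808, 165519); plane equation n·P = -128043.
Requiring n·E = -128043: (-172806)m + (3500883) = -128043.
So m = 21.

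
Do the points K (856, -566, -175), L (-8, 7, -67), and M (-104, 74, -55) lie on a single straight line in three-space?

No

KL = (-864, 573, 108), KM = (-960, 640, 120).
Comparing components 2 and 3: (573)(120) − (108)(640) = -360 ≠ 0, so KL and KM are not parallel and the points are not collinear.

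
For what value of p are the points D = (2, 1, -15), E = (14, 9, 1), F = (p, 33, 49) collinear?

50

Collinearity requires DE × DF = 0; each component is linear in p.
The y-component gives (16)p + (-800) = 0, so p = 50.
The remaining components then also vanish.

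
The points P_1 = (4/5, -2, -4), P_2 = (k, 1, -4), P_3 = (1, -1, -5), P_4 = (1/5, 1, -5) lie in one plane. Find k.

-2/5

The points are coplanar iff P_1P_2 · (P_1P_3 × P_1P_4) = 0.
Expanding, this is linear in k: (2)k + (4/5) = 0.
So k = -2/5.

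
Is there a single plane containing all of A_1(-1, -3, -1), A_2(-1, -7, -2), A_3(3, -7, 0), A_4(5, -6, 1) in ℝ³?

A normal to the plane through A_1, A_2, A_3 is n = A_1A_2 × A_1A_3 = (-8, -4, 16).
The plane has equation n·P = 4. For A_4: n·A_4 = 0.
0 ≠ 4, so A_4 is off the plane.

No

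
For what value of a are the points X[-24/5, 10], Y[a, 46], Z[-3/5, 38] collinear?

3/5

The three points are collinear iff det[XY; XZ] = 0.
This determinant is linear in a: (28)a + (-84/5) = 0, so a = 3/5.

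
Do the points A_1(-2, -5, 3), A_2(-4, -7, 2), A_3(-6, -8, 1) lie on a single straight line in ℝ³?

No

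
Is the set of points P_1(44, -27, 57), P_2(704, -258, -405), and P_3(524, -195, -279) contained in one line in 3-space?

P_1P_2 = (660, -231, -462), P_1P_3 = (480, -168, -336).
P_1P_2 × P_1P_3 = (0, 0, 0).
The cross product vanishes, so the three points are collinear.

Yes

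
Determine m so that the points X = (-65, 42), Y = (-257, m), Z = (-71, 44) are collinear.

106

The three points are collinear iff det[XY; XZ] = 0.
This determinant is linear in m: (6)m + (-636) = 0, so m = 106.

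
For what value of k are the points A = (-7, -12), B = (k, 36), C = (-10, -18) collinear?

Collinearity: (B − A) must be parallel to (C − A) = (-3, -6).
Cross-multiplying the components: (k − (-7))·(-6) = (48)·(-3).
Solving gives k = 17.

17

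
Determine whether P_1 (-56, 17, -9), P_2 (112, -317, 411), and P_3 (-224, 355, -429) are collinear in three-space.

No

P_1P_2 = (168, -334, 420), P_1P_3 = (-168, 338, -420).
Comparing components 2 and 3: (-334)(-420) − (420)(338) = -1680 ≠ 0, so P_1P_2 and P_1P_3 are not parallel and the points are not collinear.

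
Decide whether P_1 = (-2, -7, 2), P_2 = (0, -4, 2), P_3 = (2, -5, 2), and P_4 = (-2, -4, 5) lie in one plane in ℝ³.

No

With P_1 as base: P_1P_2 = (2, 3, 0), P_1P_3 = (4, 2, 0), P_1P_4 = (0, 3, 3).
P_1P_3 × P_1P_4 = (6, -12, 12).
P_1P_2 · (P_1P_3 × P_1P_4) = -24.
Since -24 ≠ 0, the four points are not coplanar.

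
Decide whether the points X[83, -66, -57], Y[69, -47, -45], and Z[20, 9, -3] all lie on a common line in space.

No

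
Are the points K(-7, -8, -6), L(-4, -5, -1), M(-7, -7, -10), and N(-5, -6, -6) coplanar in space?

The four points are coplanar iff the 3×3 determinant with rows KL, KM, KN is zero.
Rows: (3, 3, 5), (0, 1, -4), (2, 2, 0).
Expanding along the first row: (3)(8) − (3)(8) + (5)(-2) = -10.
Nonzero ⇒ not coplanar.

No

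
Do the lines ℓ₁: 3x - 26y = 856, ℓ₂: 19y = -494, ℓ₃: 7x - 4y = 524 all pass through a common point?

The three lines meet at one point iff the augmented coefficient matrix [aᵢ bᵢ cᵢ] has rank < 3, i.e. its determinant vanishes.
Here the determinant is 0.
It vanishes, so the lines are concurrent at (60, -26).

Yes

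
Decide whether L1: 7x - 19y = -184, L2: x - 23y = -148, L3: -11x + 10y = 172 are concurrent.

No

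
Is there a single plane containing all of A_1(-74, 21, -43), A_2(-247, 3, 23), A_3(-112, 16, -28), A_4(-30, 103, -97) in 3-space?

Yes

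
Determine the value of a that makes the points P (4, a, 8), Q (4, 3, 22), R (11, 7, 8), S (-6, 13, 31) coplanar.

The points are coplanar iff PQ · (PR × PS) = 0.
Expanding, this is linear in a: (-77)a + (1771) = 0.
So a = 23.

23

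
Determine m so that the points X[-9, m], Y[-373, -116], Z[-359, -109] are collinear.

66

The three points are collinear iff det[XY; XZ] = 0.
This determinant is linear in m: (14)m + (-924) = 0, so m = 66.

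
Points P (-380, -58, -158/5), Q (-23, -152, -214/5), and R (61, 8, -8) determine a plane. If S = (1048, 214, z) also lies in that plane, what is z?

284/5

A normal to the plane is n = PQ × PR = (-7396/5, -66822/5, 65016).
S lies in the plane iff n · PS = 0.
This gives (65016)z + (-18464544/5) = 0, so z = 284/5.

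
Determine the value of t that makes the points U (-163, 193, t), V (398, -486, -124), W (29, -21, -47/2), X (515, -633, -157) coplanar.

101

The points are coplanar iff UV · (UW × UX) = 0.
Expanding, this is linear in t: (162)t + (-16362) = 0.
So t = 101.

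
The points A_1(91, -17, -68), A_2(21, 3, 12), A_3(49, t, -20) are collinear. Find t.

Collinearity requires A_1A_2 × A_1A_3 = 0; each component is linear in t.
The x-component gives (-80)t + (-400) = 0, so t = -5.
The remaining components then also vanish.

-5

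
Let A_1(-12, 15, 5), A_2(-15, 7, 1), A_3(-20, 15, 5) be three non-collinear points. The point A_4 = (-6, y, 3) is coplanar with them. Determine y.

The plane through A_1, A_2, A_3 has equation 32y − 64z = 160.
Substituting A_4: (32)y + (-192) = 160, so y = 11.

11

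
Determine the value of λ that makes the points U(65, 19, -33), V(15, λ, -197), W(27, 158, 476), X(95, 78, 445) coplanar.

42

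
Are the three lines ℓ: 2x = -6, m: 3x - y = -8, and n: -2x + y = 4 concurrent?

No

Intersecting ℓ and m: solving the 2×2 system gives (x, y) = (-3, -1).
Substitute into n: (-2)(-3) + (1)(-1) = 5.
But n requires 4 ≠ 5, so the three lines have no common point.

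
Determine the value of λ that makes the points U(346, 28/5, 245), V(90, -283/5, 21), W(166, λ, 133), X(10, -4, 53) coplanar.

Normal to plane UVX: n = (9792, 26112, -92208/5); plane equation n·P = -4919664/5.
Requiring n·W = -4919664/5: (26112)λ + (-4136304/5) = -4919664/5.
So λ = -6.

-6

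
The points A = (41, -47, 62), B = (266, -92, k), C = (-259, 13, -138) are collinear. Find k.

Direction AC = (-300, 60, -200). From the x-coordinate of B, the parameter along the line is τ = (266 − 41)/(-300) = -3/4.
Then k = 62 + (-3/4)·(-200) = 212.

212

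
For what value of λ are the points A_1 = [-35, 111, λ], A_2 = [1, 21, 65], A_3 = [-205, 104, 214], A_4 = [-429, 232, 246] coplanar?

-169

The points are coplanar iff A_1A_2 · (A_1A_3 × A_1A_4) = 0.
Expanding, this is linear in λ: (7776)λ + (1314144) = 0.
So λ = -169.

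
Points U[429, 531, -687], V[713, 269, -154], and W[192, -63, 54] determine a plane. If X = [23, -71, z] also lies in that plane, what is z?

Coplanarity requires UV · (UW × UX) = 0.
UV = (284, -262, 533), UW = (-237, -594, 741); the triple product is linear in z with coefficient -230790 and constant term -5538960.
Setting it to zero: z = -24.

-24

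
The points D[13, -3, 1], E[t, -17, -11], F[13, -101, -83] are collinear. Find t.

13

Collinearity requires DE × DF = 0; each component is linear in t.
The y-component gives (84)t + (-1092) = 0, so t = 13.
The remaining components then also vanish.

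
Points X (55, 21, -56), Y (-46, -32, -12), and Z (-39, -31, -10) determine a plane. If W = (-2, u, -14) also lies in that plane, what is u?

-18

The plane through X, Y, Z has equation −150x + 510y + 270z = -12660.
Substituting W: (510)u + (-3480) = -12660, so u = -18.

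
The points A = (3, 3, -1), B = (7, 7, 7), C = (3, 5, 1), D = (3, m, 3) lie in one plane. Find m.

Normal to plane ABC: n = (-8, -8, 8); plane equation n·P = -56.
Requiring n·D = -56: (-8)m + (0) = -56.
So m = 7.

7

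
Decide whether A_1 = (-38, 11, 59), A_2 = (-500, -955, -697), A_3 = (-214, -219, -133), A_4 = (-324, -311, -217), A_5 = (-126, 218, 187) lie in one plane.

Yes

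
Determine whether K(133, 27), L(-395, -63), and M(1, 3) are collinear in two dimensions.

No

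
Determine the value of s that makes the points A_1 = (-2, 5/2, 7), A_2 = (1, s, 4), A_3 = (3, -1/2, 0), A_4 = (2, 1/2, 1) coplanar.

Normal to plane A_1A_3A_4: n = (4, 2, 2); plane equation n·P = 11.
Requiring n·A_2 = 11: (2)s + (12) = 11.
So s = -1/2.

-1/2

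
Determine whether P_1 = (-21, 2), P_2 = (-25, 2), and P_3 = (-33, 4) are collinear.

P_1P_2 = (-4, 0), P_1P_3 = (-12, 2).
Twice the signed area of △P_1P_2P_3 is (-4)(2) − (0)(-12) = -8.
The area is nonzero, so the three points are not collinear.

No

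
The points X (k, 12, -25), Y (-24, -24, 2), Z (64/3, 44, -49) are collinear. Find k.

Direction YZ = (136/3, 68, -51). From the y-coordinate of X, the parameter along the line is τ = (12 − (-24))/68 = 9/17.
Then k = (-24) + 9/17·(136/3) = 0.

0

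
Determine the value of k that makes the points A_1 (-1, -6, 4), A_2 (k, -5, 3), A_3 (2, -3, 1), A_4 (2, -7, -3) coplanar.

0

Coplanarity ⇔ det[A_1A_2; A_1A_3; A_1A_4] = 0.
Expanding, this is linear in k: (-24)k + (0) = 0.
So k = 0.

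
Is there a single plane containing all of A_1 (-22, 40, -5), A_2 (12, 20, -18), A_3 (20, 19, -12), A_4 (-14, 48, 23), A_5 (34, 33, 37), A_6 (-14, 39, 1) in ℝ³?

The plane through A_1, A_2, A_3 has normal n = A_1A_2 × A_1A_3 = (-133, -308, 126) and equation n·P = -10024.
Checking the remaining points: n·A_4 = -10024, n·A_5 = -10024, n·A_6 = -10024.
All equal -10024, so all 6 points lie in one plane.

Yes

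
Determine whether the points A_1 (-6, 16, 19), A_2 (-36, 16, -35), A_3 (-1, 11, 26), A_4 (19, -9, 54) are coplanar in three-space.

A normal to the plane through A_1, A_2, A_3 is n = A_1A_2 × A_1A_3 = (-270, -60, 150).
The plane has equation n·P = 3510. For A_4: n·A_4 = 3510.
Equal, so A_4 lies in the plane and all four are coplanar.

Yes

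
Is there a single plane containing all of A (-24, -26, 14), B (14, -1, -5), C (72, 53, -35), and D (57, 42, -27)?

With A as base: AB = (38, 25, -19), AC = (96, 79, -49), AD = (81, 68, -41).
AC × AD = (93, -33, 129).
AB · (AC × AD) = 258.
Since 258 ≠ 0, the four points are not coplanar.

No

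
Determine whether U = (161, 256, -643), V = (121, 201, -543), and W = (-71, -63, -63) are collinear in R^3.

Yes

UV = (-40, -55, 100), UW = (-232, -319, 580).
UV × UW = (0, 0, 0).
The cross product vanishes, so the three points are collinear.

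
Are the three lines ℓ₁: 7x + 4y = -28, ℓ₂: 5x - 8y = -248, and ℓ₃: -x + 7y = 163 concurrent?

Intersecting ℓ₁ and ℓ₂: solving the 2×2 system gives (x, y) = (-16, 21).
Substitute into ℓ₃: (-1)(-16) + (7)(21) = 163.
This equals 163, so (-16, 21) lies on all three lines and they are concurrent.

Yes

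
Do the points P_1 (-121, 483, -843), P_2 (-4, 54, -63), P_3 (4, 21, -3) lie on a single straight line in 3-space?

P_1P_2 = (117, -429, 780), P_1P_3 = (125, -462, 840).
Comparing components 3 and 1: (780)(125) − (117)(840) = -780 ≠ 0, so P_1P_2 and P_1P_3 are not parallel and the points are not collinear.

No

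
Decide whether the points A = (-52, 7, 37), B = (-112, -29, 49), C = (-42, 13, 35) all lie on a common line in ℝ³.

AB = (-60, -36, 12), AC = (10, 6, -2).
Each component of AC is -1/6 times the corresponding component of AB, so AC = -1/6·AB and the points are collinear.

Yes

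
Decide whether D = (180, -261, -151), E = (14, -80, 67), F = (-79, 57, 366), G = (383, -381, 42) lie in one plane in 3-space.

No

With D as base: DE = (-166, 181, 218), DF = (-259, 318, 517), DG = (203, -120, 193).
DF × DG = (123414, 154938, -33474).
DE · (DF × DG) = 259722.
Since 259722 ≠ 0, the four points are not coplanar.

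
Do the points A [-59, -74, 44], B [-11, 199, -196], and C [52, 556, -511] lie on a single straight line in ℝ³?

AB = (48, 273, -240), AC = (111, 630, -555).
Comparing components 2 and 3: (273)(-555) − (-240)(630) = -315 ≠ 0, so AB and AC are not parallel and the points are not collinear.

No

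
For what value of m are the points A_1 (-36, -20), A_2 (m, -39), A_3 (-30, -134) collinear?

Collinearity: (A_2 − A_1) must be parallel to (A_3 − A_1) = (6, -114).
Cross-multiplying the components: (m − (-36))·(-114) = (-19)·(6).
Solving gives m = -35.

-35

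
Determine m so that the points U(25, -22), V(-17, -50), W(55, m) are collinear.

-2

Collinearity: (W − U) must be parallel to (V − U) = (-42, -28).
Cross-multiplying the components: (m − (-22))·(-42) = (30)·(-28).
Solving gives m = -2.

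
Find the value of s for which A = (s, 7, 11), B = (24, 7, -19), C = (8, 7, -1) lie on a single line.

-8/3

Collinearity requires AB × AC = 0; each component is linear in s.
The y-component gives (18)s + (48) = 0, so s = -8/3.
The remaining components then also vanish.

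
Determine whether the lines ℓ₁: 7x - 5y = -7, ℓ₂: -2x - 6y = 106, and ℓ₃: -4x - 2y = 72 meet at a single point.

Yes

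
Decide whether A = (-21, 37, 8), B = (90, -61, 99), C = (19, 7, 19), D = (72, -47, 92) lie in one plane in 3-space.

The four points are coplanar iff the 3×3 determinant with rows AB, AC, AD is zero.
Rows: (111, -98, 91), (40, -30, 11), (93, -84, 84).
Expanding along the first row: (111)(-1596) − (-98)(2337) + (91)(-570) = 0.
Zero determinant ⇒ coplanar.

Yes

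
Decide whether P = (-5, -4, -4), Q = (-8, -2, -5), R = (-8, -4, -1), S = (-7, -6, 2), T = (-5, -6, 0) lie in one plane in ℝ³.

The plane through P, Q, R has normal n = PQ × PR = (6, 12, 6) and equation n·X = -102.
Checking the remaining points: n·S = -102, n·T = -102.
All equal -102, so all 5 points lie in one plane.

Yes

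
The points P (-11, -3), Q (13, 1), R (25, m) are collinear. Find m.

3

The three points are collinear iff det[PQ; PR] = 0.
This determinant is linear in m: (24)m + (-72) = 0, so m = 3.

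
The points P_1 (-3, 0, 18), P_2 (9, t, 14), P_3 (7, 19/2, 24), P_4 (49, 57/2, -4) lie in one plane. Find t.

7

Coplanarity ⇔ det[P_1P_2; P_1P_3; P_1P_4] = 0.
Expanding, this is linear in t: (532)t + (-3724) = 0.
So t = 7.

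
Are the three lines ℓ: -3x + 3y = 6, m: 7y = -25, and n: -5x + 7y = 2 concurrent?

The three lines meet at one point iff the augmented coefficient matrix [aᵢ bᵢ cᵢ] has rank < 3, i.e. its determinant vanishes.
Here the determinant is 18.
Nonzero, so no common point exists.

No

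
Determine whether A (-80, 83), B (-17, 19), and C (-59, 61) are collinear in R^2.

No

AB = (63, -64), AC = (21, -22).
Twice the signed area of △ABC is (63)(-22) − (-64)(21) = -42.
The area is nonzero, so the three points are not collinear.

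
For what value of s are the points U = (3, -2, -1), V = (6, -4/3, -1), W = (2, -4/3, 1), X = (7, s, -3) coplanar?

-2

Normal to plane UVW: n = (4/3, -6, 8/3); plane equation n·P = 40/3.
Requiring n·X = 40/3: (-6)s + (4/3) = 40/3.
So s = -2.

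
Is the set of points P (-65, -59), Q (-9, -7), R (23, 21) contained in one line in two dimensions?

PQ = (56, 52), PR = (88, 80).
If collinear, PR would be a scalar multiple of PQ. But (56)·(80) ≠ (52)·(88) (difference -96), so they are not parallel; the points are not collinear.

No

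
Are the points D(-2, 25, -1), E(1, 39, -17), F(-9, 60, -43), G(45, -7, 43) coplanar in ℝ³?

The four points are coplanar iff the 3×3 determinant with rows DE, DF, DG is zero.
Rows: (3, 14, -16), (-7, 35, -42), (47, -32, 44).
Expanding along the first row: (3)(196) − (14)(1666) + (-16)(-1421) = 0.
Zero determinant ⇒ coplanar.

Yes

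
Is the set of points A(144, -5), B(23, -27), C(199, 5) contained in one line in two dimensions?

Yes

AB = (-121, -22), AC = (55, 10).
Checking proportionality: AC = -5/11·AB, so the vectors are parallel and the points are collinear.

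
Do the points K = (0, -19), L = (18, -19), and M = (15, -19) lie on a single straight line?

KL = (18, 0), KM = (15, 0).
det[KL; KM] = (18)(0) − (0)(15) = 0.
The determinant is zero, so the points are collinear.

Yes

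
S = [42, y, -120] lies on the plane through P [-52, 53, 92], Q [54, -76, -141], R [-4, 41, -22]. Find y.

-32

The plane through P, Q, R has equation 11910x + 900y + 4920z = -118980.
Substituting S: (900)y + (-90180) = -118980, so y = -32.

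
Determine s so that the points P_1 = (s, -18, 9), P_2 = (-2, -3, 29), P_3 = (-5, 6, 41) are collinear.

Collinearity requires P_1P_2 × P_1P_3 = 0; each component is linear in s.
The y-component gives (12)s + (-36) = 0, so s = 3.
The remaining components then also vanish.

3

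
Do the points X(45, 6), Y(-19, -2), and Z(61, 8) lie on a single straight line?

Yes

XY = (-64, -8), XZ = (16, 2).
Twice the signed area of △XYZ is (-64)(2) − (-8)(16) = 0.
The triangle is degenerate (zero area), so the points are collinear.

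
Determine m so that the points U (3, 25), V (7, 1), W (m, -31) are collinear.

37/3

Collinearity: (W − U) must be parallel to (V − U) = (4, -24).
Cross-multiplying the components: (m − 3)·(-24) = (-56)·(4).
Solving gives m = 37/3.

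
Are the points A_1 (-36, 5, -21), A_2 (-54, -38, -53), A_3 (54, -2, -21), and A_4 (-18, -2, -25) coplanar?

No

The four points are coplanar iff the 3×3 determinant with rows A_1A_2, A_1A_3, A_1A_4 is zero.
Rows: (-18, -43, -32), (90, -7, 0), (18, -7, -4).
Expanding along the first row: (-18)(28) − (-43)(-360) + (-32)(-504) = 144.
Nonzero ⇒ not coplanar.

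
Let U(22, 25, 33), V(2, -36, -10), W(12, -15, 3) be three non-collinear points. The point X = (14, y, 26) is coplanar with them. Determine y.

12

A normal to the plane is n = UV × UW = (110, -170, 190).
X lies in the plane iff n · UX = 0.
This gives (-170)y + (2040) = 0, so y = 12.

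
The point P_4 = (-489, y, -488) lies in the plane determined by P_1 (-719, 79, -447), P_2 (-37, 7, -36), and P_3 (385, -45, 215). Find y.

Coplanarity requires P_1P_2 · (P_1P_3 × P_1P_4) = 0.
P_1P_2 = (682, -72, 411), P_1P_3 = (1104, -124, 662); the triple product is linear in y with coefficient 2260 and constant term 788740.
Setting it to zero: y = -349.

-349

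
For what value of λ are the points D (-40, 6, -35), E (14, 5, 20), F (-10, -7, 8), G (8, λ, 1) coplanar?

18

Coplanarity ⇔ det[DE; DF; DG] = 0.
Expanding, this is linear in λ: (-672)λ + (12096) = 0.
So λ = 18.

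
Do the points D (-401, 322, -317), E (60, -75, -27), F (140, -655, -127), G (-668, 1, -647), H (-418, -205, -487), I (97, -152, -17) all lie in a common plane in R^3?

Yes

The plane through D, E, F has normal n = DE × DF = (207900, 69300, -235620) and equation n·P = 13638240.
Checking the remaining points: n·G = 13638240, n·H = 13638240, n·I = 13638240.
All equal 13638240, so all 6 points lie in one plane.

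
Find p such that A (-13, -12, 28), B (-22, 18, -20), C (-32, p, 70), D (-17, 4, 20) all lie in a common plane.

80

Normal to plane ABD: n = (528, 120, -24); plane equation n·P = -8976.
Requiring n·C = -8976: (120)p + (-18576) = -8976.
So p = 80.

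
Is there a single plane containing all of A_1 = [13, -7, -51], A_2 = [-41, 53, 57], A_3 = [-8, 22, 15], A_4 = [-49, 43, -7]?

Yes

The four points are coplanar iff the 3×3 determinant with rows A_1A_2, A_1A_3, A_1A_4 is zero.
Rows: (-54, 60, 108), (-21, 29, 66), (-62, 50, 44).
Expanding along the first row: (-54)(-2024) − (60)(3168) + (108)(748) = 0.
Zero determinant ⇒ coplanar.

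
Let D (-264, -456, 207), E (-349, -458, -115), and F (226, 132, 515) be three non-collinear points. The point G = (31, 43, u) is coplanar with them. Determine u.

3

Coplanarity requires DE · (DF × DG) = 0.
DE = (-85, -2, -322), DF = (490, 588, 308); the triple product is linear in u with coefficient -49000 and constant term 147000.
Setting it to zero: u = 3.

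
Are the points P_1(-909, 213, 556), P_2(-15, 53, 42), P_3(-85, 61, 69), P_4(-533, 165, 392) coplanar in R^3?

With P_1 as base: P_1P_2 = (894, -160, -514), P_1P_3 = (824, -152, -487), P_1P_4 = (376, -48, -164).
P_1P_3 × P_1P_4 = (1552, -47976, 17600).
P_1P_2 · (P_1P_3 × P_1P_4) = 17248.
Since 17248 ≠ 0, the four points are not coplanar.

No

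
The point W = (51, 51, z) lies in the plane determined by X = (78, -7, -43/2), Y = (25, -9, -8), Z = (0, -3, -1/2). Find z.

Coplanarity requires XY · (XZ × XW) = 0.
XY = (-53, -2, 27/2), XZ = (-78, 4, 21); the triple product is linear in z with coefficient -368 and constant term -1840.
Setting it to zero: z = -5.

-5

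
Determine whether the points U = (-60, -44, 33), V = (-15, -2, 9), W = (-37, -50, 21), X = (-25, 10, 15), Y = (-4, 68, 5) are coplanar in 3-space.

No

The plane through U, V, W has normal n = UV × UW = (-648, -12, -1236) and equation n·P = -1380.
Checking the remaining points: n·X = -2460, n·Y = -4404.
Since n·X = -2460 ≠ -1380, X is off the plane and the points are not all coplanar.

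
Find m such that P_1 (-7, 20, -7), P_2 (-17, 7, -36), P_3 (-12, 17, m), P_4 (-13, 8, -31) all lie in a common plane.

-16

The points are coplanar iff P_1P_2 · (P_1P_3 × P_1P_4) = 0.
Expanding, this is linear in m: (-42)m + (-672) = 0.
So m = -16.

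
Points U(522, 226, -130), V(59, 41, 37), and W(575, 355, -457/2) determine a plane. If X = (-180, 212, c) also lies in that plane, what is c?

-73

A normal to the plane is n = UV × UW = (-6641/2, -73509/2, -49922).
X lies in the plane iff n · UX = 0.
This gives (-49922)c + (-3644306) = 0, so c = -73.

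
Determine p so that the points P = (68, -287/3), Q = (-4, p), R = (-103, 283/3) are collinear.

Collinearity: (Q − P) must be parallel to (R − P) = (-171, 190).
Cross-multiplying the components: (p − (-287/3))·(-171) = (-72)·(190).
Solving gives p = -47/3.

-47/3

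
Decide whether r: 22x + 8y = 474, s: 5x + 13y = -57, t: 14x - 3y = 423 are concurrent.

No

Lines aᵢx + bᵢy = cᵢ with pairwise distinct directions are concurrent exactly when det[aᵢ bᵢ cᵢ] = 0.
Here the determinant is 534.
Nonzero, so no common point exists.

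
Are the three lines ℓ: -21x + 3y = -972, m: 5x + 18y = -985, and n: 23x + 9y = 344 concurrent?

Lines aᵢx + bᵢy = cᵢ with pairwise distinct directions are concurrent exactly when det[aᵢ bᵢ cᵢ] = 0.
Here the determinant is -30654.
Nonzero, so no common point exists.

No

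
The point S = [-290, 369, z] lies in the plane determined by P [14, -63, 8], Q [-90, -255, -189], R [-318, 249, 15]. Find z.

Coplanarity requires PQ · (PR × PS) = 0.
PQ = (-104, -192, -197), PR = (-332, 312, 7); the triple product is linear in z with coefficient -96192 and constant term 11062080.
Setting it to zero: z = 115.

115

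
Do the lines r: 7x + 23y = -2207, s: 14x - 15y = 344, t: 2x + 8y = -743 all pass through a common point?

The three lines meet at one point iff the augmented coefficient matrix [aᵢ bᵢ cᵢ] has rank < 3, i.e. its determinant vanishes.
Here the determinant is 427.
Nonzero, so no common point exists.

No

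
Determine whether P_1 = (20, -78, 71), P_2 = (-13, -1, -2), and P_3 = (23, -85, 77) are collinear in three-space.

P_1P_2 = (-33, 77, -73), P_1P_3 = (3, -7, 6).
Comparing components 2 and 3: (77)(6) − (-73)(-7) = -49 ≠ 0, so P_1P_2 and P_1P_3 are not parallel and the points are not collinear.

No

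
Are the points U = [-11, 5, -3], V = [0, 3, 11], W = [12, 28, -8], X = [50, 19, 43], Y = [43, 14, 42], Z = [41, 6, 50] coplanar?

The plane through U, V, W has normal n = UV × UW = (-312, 377, 299) and equation n·P = 4420.
Checking the remaining points: n·X = 4420, n·Y = 4420, n·Z = 4420.
All equal 4420, so all 6 points lie in one plane.

Yes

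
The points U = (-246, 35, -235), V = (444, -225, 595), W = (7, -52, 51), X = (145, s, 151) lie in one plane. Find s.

-74

The points are coplanar iff UV · (UW × UX) = 0.
Expanding, this is linear in s: (12650)s + (936100) = 0.
So s = -74.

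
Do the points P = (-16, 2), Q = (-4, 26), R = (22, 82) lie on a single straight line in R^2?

No

PQ = (12, 24), PR = (38, 80).
Twice the signed area of △PQR is (12)(80) − (24)(38) = 48.
The area is nonzero, so the three points are not collinear.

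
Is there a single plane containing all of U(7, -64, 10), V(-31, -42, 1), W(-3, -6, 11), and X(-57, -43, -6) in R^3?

No

The four points are coplanar iff the 3×3 determinant with rows UV, UW, UX is zero.
Rows: (-38, 22, -9), (-10, 58, 1), (-64, 21, -16).
Expanding along the first row: (-38)(-949) − (22)(224) + (-9)(3502) = -384.
Nonzero ⇒ not coplanar.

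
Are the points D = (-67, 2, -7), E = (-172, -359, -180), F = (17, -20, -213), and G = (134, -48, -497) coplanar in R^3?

Yes

With D as base: DE = (-105, -361, -173), DF = (84, -22, -206), DG = (201, -50, -490).
DF × DG = (480, -246, 222).
DE · (DF × DG) = 0.
The scalar triple product vanishes, so the four points are coplanar.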